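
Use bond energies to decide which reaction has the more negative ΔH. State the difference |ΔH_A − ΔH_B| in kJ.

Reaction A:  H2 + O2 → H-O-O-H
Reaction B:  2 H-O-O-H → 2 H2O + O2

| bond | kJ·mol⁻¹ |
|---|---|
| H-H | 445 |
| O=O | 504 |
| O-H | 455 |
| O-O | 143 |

Reaction B, by 114 kJ

Reaction A:
  Bonds broken (reactants):
    H-H: 1 × 445 = 445
    O=O: 1 × 504 = 504
    Σ(broken) = 949 kJ
  Bonds formed (products):
    O-H: 2 × 455 = 910
    O-O: 1 × 143 = 143
    Σ(formed) = 1053 kJ
  ΔH_A = 949 − 1053 = −104 kJ
Reaction B:
  Bonds broken (reactants):
    O-H: 4 × 455 = 1820
    O-O: 2 × 143 = 286
    Σ(broken) = 2106 kJ
  Bonds formed (products):
    O-H: 4 × 455 = 1820
    O=O: 1 × 504 = 504
    Σ(formed) = 2324 kJ
  ΔH_B = 2106 − 2324 = −218 kJ
ΔH_A − ΔH_B = +114 kJ, so reaction B has the more negative ΔH; |ΔH_A − ΔH_B| = 114 kJ.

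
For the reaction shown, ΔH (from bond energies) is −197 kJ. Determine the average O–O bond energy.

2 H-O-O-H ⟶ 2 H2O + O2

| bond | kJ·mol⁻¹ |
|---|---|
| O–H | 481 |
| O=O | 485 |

D(O–O) ≈ 144 kJ/mol

Let D be the O–O bond energy.
Σ(broken) = 4×481 + 2×D = 1924 + 2D
Σ(formed) = 4×481 + 1×485 = 2409
ΔH = Σ(broken) − Σ(formed) = (1924 + 2D) − (2409) = −485 + 2D
Setting this equal to −197 kJ gives 2D = 288, so D = 144 kJ/mol.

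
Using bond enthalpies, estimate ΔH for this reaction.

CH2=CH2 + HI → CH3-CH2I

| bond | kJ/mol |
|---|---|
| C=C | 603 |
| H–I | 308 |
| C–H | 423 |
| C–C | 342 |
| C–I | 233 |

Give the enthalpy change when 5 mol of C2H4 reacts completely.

ΔH = −435 kJ

Bonds broken (reactants):
  C–H: 4 × 423 = 1692
  C=C: 1 × 603 = 603
  H–I: 1 × 308 = 308
  Σ(broken) = 2603 kJ
Bonds formed (products):
  C–C: 1 × 342 = 342
  C–H: 5 × 423 = 2115
  C–I: 1 × 233 = 233
  Σ(formed) = 2690 kJ
ΔH = Σ(broken) − Σ(formed) = 2603 − 2690 = −87 kJ
For 5× the reaction as written: 5 × (−87) = −435 kJ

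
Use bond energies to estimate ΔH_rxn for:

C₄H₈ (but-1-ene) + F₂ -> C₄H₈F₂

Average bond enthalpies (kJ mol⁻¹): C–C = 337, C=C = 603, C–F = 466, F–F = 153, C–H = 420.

Bonds broken (reactants):
  C–C: 2 × 337 = 674
  C–H: 8 × 420 = 3360
  C=C: 1 × 603 = 603
  F–F: 1 × 153 = 153
  Σ(broken) = 4790 kJ
Bonds formed (products):
  C–C: 3 × 337 = 1011
  C–F: 2 × 466 = 932
  C–H: 8 × 420 = 3360
  Σ(formed) = 5303 kJ
ΔH = Σ(broken) − Σ(formed) = 4790 − 5303 = −513 kJ

ΔH ≈ −513 kJ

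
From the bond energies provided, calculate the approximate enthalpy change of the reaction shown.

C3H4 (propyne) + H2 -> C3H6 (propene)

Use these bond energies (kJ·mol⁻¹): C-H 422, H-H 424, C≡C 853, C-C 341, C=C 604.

Bonds broken (reactants):
  C≡C: 1 × 853 = 853
  C-C: 1 × 341 = 341
  C-H: 4 × 422 = 1688
  H-H: 1 × 424 = 424
  Σ(broken) = 3306 kJ
Bonds formed (products):
  C-C: 1 × 341 = 341
  C-H: 6 × 422 = 2532
  C=C: 1 × 604 = 604
  Σ(formed) = 3477 kJ
ΔH = Σ(broken) − Σ(formed) = 3306 − 3477 = −171 kJ

ΔH ≈ −171 kJ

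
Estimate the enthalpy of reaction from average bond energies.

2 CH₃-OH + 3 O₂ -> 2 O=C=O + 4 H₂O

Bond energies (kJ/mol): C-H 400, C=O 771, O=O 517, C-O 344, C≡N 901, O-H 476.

ΔH ≈ −1301 kJ

Bonds broken (reactants):
  C-H: 6 × 400 = 2400
  C-O: 2 × 344 = 688
  O-H: 2 × 476 = 952
  O=O: 3 × 517 = 1551
  Σ(broken) = 5591 kJ
Bonds formed (products):
  C=O: 4 × 771 = 3084
  O-H: 8 × 476 = 3808
  Σ(formed) = 6892 kJ
ΔH = Σ(broken) − Σ(formed) = 5591 − 6892 = −1301 kJ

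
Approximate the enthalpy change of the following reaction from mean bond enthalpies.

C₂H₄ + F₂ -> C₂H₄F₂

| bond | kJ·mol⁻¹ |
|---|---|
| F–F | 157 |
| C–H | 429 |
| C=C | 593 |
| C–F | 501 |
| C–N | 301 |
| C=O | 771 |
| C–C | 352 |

ΔH ≈ −604 kJ

Bonds broken (reactants):
  C–H: 4 × 429 = 1716
  C=C: 1 × 593 = 593
  F–F: 1 × 157 = 157
  Σ(broken) = 2466 kJ
Bonds formed (products):
  C–C: 1 × 352 = 352
  C–F: 2 × 501 = 1002
  C–H: 4 × 429 = 1716
  Σ(formed) = 3070 kJ
ΔH = Σ(broken) − Σ(formed) = 2466 − 3070 = −604 kJ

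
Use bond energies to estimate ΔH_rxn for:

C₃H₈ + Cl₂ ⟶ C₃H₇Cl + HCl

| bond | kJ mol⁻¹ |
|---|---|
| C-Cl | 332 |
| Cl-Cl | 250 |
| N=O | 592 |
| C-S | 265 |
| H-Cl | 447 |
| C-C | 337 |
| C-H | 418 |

ΔH ≈ −111 kJ

Bonds broken (reactants):
  C-C: 2 × 337 = 674
  C-H: 8 × 418 = 3344
  Cl-Cl: 1 × 250 = 250
  Σ(broken) = 4268 kJ
Bonds formed (products):
  C-C: 2 × 337 = 674
  C-Cl: 1 × 332 = 332
  C-H: 7 × 418 = 2926
  H-Cl: 1 × 447 = 447
  Σ(formed) = 4379 kJ
ΔH = Σ(broken) − Σ(formed) = 4268 − 4379 = −111 kJ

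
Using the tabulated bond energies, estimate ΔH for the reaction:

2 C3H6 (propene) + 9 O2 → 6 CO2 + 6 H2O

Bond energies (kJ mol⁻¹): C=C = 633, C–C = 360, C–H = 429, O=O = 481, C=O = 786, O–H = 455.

ΔH ≈ −3429 kJ

Bonds broken (reactants):
  C–C: 2 × 360 = 720
  C–H: 12 × 429 = 5148
  C=C: 2 × 633 = 1266
  O=O: 9 × 481 = 4329
  Σ(broken) = 11463 kJ
Bonds formed (products):
  C=O: 12 × 786 = 9432
  O–H: 12 × 455 = 5460
  Σ(formed) = 14892 kJ
ΔH = Σ(broken) − Σ(formed) = 11463 − 14892 = −3429 kJ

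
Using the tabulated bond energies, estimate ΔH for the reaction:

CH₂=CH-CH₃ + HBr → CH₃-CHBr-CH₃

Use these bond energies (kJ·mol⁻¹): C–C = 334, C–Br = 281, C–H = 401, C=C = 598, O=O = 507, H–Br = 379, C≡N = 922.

ΔH ≈ −39 kJ

Bonds broken (reactants):
  C–C: 1 × 334 = 334
  C–H: 6 × 401 = 2406
  C=C: 1 × 598 = 598
  H–Br: 1 × 379 = 379
  Σ(broken) = 3717 kJ
Bonds formed (products):
  C–Br: 1 × 281 = 281
  C–C: 2 × 334 = 668
  C–H: 7 × 401 = 2807
  Σ(formed) = 3756 kJ
ΔH = Σ(broken) − Σ(formed) = 3717 − 3756 = −39 kJ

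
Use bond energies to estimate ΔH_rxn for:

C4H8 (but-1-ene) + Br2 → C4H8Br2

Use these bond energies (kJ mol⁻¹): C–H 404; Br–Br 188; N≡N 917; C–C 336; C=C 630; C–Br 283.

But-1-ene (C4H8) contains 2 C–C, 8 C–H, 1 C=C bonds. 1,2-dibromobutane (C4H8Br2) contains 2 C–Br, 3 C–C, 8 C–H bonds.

Bonds broken (reactants):
  Br–Br: 1 × 188 = 188
  C–C: 2 × 336 = 672
  C–H: 8 × 404 = 3232
  C=C: 1 × 630 = 630
  Σ(broken) = 4722 kJ
Bonds formed (products):
  C–Br: 2 × 283 = 566
  C–C: 3 × 336 = 1008
  C–H: 8 × 404 = 3232
  Σ(formed) = 4806 kJ
ΔH = Σ(broken) − Σ(formed) = 4722 − 4806 = −84 kJ

ΔH ≈ −84 kJ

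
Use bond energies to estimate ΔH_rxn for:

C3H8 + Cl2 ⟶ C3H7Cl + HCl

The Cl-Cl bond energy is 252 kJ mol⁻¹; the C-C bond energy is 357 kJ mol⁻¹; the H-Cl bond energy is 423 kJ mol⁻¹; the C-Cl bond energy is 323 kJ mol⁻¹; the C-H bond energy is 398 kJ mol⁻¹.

Bonds broken (reactants):
  C-C: 2 × 357 = 714
  C-H: 8 × 398 = 3184
  Cl-Cl: 1 × 252 = 252
  Σ(broken) = 4150 kJ
Bonds formed (products):
  C-C: 2 × 357 = 714
  C-Cl: 1 × 323 = 323
  C-H: 7 × 398 = 2786
  H-Cl: 1 × 423 = 423
  Σ(formed) = 4246 kJ
ΔH = Σ(broken) − Σ(formed) = 4150 − 4246 = −96 kJ

ΔH ≈ −96 kJ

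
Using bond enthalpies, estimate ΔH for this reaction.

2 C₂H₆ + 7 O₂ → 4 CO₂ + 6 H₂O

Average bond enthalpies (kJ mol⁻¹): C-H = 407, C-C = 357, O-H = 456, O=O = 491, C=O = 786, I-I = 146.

ΔH ≈ −2725 kJ

Bonds broken (reactants):
  C-C: 2 × 357 = 714
  C-H: 12 × 407 = 4884
  O=O: 7 × 491 = 3437
  Σ(broken) = 9035 kJ
Bonds formed (products):
  C=O: 8 × 786 = 6288
  O-H: 12 × 456 = 5472
  Σ(formed) = 11760 kJ
ΔH = Σ(broken) − Σ(formed) = 9035 − 11760 = −2725 kJ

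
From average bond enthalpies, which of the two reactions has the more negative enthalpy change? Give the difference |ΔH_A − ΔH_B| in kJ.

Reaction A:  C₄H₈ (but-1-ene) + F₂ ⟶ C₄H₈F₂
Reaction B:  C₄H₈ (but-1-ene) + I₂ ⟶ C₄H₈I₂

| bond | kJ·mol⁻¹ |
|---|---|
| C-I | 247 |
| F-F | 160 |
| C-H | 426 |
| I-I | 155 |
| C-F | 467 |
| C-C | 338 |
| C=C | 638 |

Reaction A:
  Bonds broken (reactants):
    C-C: 2 × 338 = 676
    C-H: 8 × 426 = 3408
    C=C: 1 × 638 = 638
    F-F: 1 × 160 = 160
    Σ(broken) = 4882 kJ
  Bonds formed (products):
    C-C: 3 × 338 = 1014
    C-F: 2 × 467 = 934
    C-H: 8 × 426 = 3408
    Σ(formed) = 5356 kJ
  ΔH_A = 4882 − 5356 = −474 kJ
Reaction B:
  Bonds broken (reactants):
    C-C: 2 × 338 = 676
    C-H: 8 × 426 = 3408
    C=C: 1 × 638 = 638
    I-I: 1 × 155 = 155
    Σ(broken) = 4877 kJ
  Bonds formed (products):
    C-C: 3 × 338 = 1014
    C-H: 8 × 426 = 3408
    C-I: 2 × 247 = 494
    Σ(formed) = 4916 kJ
  ΔH_B = 4877 − 4916 = −39 kJ
ΔH_A − ΔH_B = −435 kJ, so reaction A has the more negative ΔH; |ΔH_A − ΔH_B| = 435 kJ.

Reaction A, by 435 kJ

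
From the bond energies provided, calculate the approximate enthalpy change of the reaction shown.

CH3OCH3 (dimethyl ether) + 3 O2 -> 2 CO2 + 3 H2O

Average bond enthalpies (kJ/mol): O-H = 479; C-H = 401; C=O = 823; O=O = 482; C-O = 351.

Bonds broken (reactants):
  C-H: 6 × 401 = 2406
  C-O: 2 × 351 = 702
  O=O: 3 × 482 = 1446
  Σ(broken) = 4554 kJ
Bonds formed (products):
  C=O: 4 × 823 = 3292
  O-H: 6 × 479 = 2874
  Σ(formed) = 6166 kJ
ΔH = Σ(broken) − Σ(formed) = 4554 − 6166 = −1612 kJ

ΔH ≈ −1612 kJ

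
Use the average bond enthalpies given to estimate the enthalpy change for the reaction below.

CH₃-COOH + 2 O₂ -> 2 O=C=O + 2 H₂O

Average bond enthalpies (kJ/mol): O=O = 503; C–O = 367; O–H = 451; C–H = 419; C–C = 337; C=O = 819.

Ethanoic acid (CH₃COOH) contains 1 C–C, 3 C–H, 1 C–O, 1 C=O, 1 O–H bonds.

Bonds broken (reactants):
  C–C: 1 × 337 = 337
  C–H: 3 × 419 = 1257
  C–O: 1 × 367 = 367
  C=O: 1 × 819 = 819
  O–H: 1 × 451 = 451
  O=O: 2 × 503 = 1006
  Σ(broken) = 4237 kJ
Bonds formed (products):
  C=O: 4 × 819 = 3276
  O–H: 4 × 451 = 1804
  Σ(formed) = 5080 kJ
ΔH = Σ(broken) − Σ(formed) = 4237 − 5080 = −843 kJ

ΔH ≈ −843 kJ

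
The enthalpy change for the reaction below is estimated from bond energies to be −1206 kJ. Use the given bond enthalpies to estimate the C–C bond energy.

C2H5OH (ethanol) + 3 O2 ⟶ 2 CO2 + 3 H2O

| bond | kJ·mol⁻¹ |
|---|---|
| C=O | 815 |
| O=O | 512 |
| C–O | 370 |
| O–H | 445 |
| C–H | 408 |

Let D be the C–C bond energy.
Σ(broken) = 1×D + 5×408 + 1×370 + 1×445 + 3×512 = 4391 + D
Σ(formed) = 4×815 + 6×445 = 5930
ΔH = Σ(broken) − Σ(formed) = (4391 + D) − (5930) = −1539 + D
Setting this equal to −1206 kJ gives D = 333 kJ/mol.

D(C–C) ≈ 333 kJ/mol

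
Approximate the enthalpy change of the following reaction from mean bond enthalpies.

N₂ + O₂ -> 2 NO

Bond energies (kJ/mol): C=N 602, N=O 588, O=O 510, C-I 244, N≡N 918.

Bonds broken (reactants):
  N≡N: 1 × 918 = 918
  O=O: 1 × 510 = 510
  Σ(broken) = 1428 kJ
Bonds formed (products):
  N=O: 2 × 588 = 1176
  Σ(formed) = 1176 kJ
ΔH = Σ(broken) − Σ(formed) = 1428 − 1176 = +252 kJ

ΔH ≈ +252 kJ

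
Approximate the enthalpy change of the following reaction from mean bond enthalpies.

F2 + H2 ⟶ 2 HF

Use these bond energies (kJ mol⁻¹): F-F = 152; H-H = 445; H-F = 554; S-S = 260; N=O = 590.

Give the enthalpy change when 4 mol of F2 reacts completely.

Bonds broken (reactants):
  F-F: 1 × 152 = 152
  H-H: 1 × 445 = 445
  Σ(broken) = 597 kJ
Bonds formed (products):
  H-F: 2 × 554 = 1108
  Σ(formed) = 1108 kJ
ΔH = Σ(broken) − Σ(formed) = 597 − 1108 = −511 kJ
For 4× the reaction as written: 4 × (−511) = −2044 kJ

ΔH = −2044 kJ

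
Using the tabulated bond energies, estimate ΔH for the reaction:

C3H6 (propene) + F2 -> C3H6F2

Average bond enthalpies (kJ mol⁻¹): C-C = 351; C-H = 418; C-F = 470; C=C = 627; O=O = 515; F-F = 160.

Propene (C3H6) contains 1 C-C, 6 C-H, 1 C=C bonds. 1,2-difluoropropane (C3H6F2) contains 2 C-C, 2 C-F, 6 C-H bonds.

Bonds broken (reactants):
  C-C: 1 × 351 = 351
  C-H: 6 × 418 = 2508
  C=C: 1 × 627 = 627
  F-F: 1 × 160 = 160
  Σ(broken) = 3646 kJ
Bonds formed (products):
  C-C: 2 × 351 = 702
  C-F: 2 × 470 = 940
  C-H: 6 × 418 = 2508
  Σ(formed) = 4150 kJ
ΔH = Σ(broken) − Σ(formed) = 3646 − 4150 = −504 kJ

ΔH ≈ −504 kJ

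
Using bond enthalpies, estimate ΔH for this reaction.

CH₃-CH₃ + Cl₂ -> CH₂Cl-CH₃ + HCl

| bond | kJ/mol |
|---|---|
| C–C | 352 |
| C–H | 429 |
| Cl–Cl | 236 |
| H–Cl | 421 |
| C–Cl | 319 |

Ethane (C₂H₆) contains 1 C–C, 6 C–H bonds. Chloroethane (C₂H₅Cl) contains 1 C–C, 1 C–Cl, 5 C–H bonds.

Bonds broken (reactants):
  C–C: 1 × 352 = 352
  C–H: 6 × 429 = 2574
  Cl–Cl: 1 × 236 = 236
  Σ(broken) = 3162 kJ
Bonds formed (products):
  C–C: 1 × 352 = 352
  C–Cl: 1 × 319 = 319
  C–H: 5 × 429 = 2145
  H–Cl: 1 × 421 = 421
  Σ(formed) = 3237 kJ
ΔH = Σ(broken) − Σ(formed) = 3162 − 3237 = −75 kJ

ΔH ≈ −75 kJ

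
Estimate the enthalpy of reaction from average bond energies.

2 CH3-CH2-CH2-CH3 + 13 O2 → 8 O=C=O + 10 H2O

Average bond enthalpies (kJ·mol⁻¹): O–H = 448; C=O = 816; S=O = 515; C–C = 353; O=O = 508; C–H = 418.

ΔH ≈ −4934 kJ

Bonds broken (reactants):
  C–C: 6 × 353 = 2118
  C–H: 20 × 418 = 8360
  O=O: 13 × 508 = 6604
  Σ(broken) = 17082 kJ
Bonds formed (products):
  C=O: 16 × 816 = 13056
  O–H: 20 × 448 = 8960
  Σ(formed) = 22016 kJ
ΔH = Σ(broken) − Σ(formed) = 17082 − 22016 = −4934 kJ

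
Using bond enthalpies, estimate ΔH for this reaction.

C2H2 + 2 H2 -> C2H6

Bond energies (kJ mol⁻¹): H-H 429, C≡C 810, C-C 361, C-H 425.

Bonds broken (reactants):
  C≡C: 1 × 810 = 810
  C-H: 2 × 425 = 850
  H-H: 2 × 429 = 858
  Σ(broken) = 2518 kJ
Bonds formed (products):
  C-C: 1 × 361 = 361
  C-H: 6 × 425 = 2550
  Σ(formed) = 2911 kJ
ΔH = Σ(broken) − Σ(formed) = 2518 − 2911 = −393 kJ

ΔH ≈ −393 kJ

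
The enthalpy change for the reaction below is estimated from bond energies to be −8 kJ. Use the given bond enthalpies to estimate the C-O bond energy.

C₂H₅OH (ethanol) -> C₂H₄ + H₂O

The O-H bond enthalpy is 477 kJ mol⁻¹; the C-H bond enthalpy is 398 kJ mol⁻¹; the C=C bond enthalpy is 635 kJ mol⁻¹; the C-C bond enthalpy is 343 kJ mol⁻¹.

Let D be the C-O bond energy.
Σ(broken) = 1×343 + 5×398 + 1×D + 1×477 = 2810 + D
Σ(formed) = 4×398 + 1×635 + 2×477 = 3181
ΔH = Σ(broken) − Σ(formed) = (2810 + D) − (3181) = −371 + D
Setting this equal to −8 kJ gives D = 363 kJ/mol.

D(C-O) ≈ 363 kJ/mol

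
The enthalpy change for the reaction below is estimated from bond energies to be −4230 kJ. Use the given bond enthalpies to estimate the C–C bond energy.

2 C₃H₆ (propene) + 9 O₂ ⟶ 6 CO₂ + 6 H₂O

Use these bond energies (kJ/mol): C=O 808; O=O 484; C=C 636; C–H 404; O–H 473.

D(C–C) ≈ 333 kJ/mol

Let D be the C–C bond energy.
Σ(broken) = 2×D + 12×404 + 2×636 + 9×484 = 10476 + 2D
Σ(formed) = 12×808 + 12×473 = 15372
ΔH = Σ(broken) − Σ(formed) = (10476 + 2D) − (15372) = −4896 + 2D
Setting this equal to −4230 kJ gives 2D = 666, so D = 333 kJ/mol.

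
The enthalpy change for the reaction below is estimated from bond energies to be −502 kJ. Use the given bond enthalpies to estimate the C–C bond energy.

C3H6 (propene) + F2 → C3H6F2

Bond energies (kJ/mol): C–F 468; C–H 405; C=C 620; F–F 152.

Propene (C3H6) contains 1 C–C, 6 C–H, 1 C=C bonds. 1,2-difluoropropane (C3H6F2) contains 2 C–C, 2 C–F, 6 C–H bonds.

Let D be the C–C bond energy.
Σ(broken) = 1×D + 6×405 + 1×620 + 1×152 = 3202 + D
Σ(formed) = 2×D + 2×468 + 6×405 = 3366 + 2D
ΔH = Σ(broken) − Σ(formed) = (3202 + D) − (3366 + 2D) = −164 − D
Setting this equal to −502 kJ gives D = 338 kJ/mol.

D(C–C) ≈ 338 kJ/mol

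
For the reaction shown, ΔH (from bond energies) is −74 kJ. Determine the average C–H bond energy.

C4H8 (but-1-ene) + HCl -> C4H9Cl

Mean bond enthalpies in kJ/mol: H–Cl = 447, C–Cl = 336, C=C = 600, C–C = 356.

Let D be the C–H bond energy.
Σ(broken) = 2×356 + 8×D + 1×600 + 1×447 = 1759 + 8D
Σ(formed) = 3×356 + 1×336 + 9×D = 1404 + 9D
ΔH = Σ(broken) − Σ(formed) = (1759 + 8D) − (1404 + 9D) = +355 − D
Setting this equal to −74 kJ gives D = 429 kJ/mol.

D(C–H) ≈ 429 kJ/mol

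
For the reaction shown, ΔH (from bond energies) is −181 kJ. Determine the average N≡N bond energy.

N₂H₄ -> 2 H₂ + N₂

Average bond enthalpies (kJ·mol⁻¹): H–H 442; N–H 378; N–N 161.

D(N≡N) ≈ 970 kJ/mol

Let D be the N≡N bond energy.
Σ(broken) = 4×378 + 1×161 = 1673
Σ(formed) = 2×442 + 1×D = 884 + D
ΔH = Σ(broken) − Σ(formed) = (1673) − (884 + D) = +789 − D
Setting this equal to −181 kJ gives D = 970 kJ/mol.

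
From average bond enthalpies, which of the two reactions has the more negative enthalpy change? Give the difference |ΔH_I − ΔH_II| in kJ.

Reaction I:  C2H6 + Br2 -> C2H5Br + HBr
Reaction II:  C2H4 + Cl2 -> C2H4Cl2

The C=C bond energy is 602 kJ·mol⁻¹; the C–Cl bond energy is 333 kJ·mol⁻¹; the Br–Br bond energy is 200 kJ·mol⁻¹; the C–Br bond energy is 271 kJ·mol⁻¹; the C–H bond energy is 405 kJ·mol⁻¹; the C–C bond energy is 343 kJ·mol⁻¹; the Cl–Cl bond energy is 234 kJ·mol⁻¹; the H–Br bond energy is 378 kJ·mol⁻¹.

Reaction II, by 129 kJ

Reaction I:
  Bonds broken (reactants):
    Br–Br: 1 × 200 = 200
    C–C: 1 × 343 = 343
    C–H: 6 × 405 = 2430
    Σ(broken) = 2973 kJ
  Bonds formed (products):
    C–Br: 1 × 271 = 271
    C–C: 1 × 343 = 343
    C–H: 5 × 405 = 2025
    H–Br: 1 × 378 = 378
    Σ(formed) = 3017 kJ
  ΔH_I = 2973 − 3017 = −44 kJ
Reaction II:
  Bonds broken (reactants):
    C–H: 4 × 405 = 1620
    C=C: 1 × 602 = 602
    Cl–Cl: 1 × 234 = 234
    Σ(broken) = 2456 kJ
  Bonds formed (products):
    C–C: 1 × 343 = 343
    C–Cl: 2 × 333 = 666
    C–H: 4 × 405 = 1620
    Σ(formed) = 2629 kJ
  ΔH_II = 2456 − 2629 = −173 kJ
ΔH_I − ΔH_II = +129 kJ, so reaction II has the more negative ΔH; |ΔH_I − ΔH_II| = 129 kJ.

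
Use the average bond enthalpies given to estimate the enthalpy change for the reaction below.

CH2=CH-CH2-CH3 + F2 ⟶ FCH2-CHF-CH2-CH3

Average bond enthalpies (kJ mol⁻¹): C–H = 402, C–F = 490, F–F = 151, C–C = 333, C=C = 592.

ΔH ≈ −570 kJ

Bonds broken (reactants):
  C–C: 2 × 333 = 666
  C–H: 8 × 402 = 3216
  C=C: 1 × 592 = 592
  F–F: 1 × 151 = 151
  Σ(broken) = 4625 kJ
Bonds formed (products):
  C–C: 3 × 333 = 999
  C–F: 2 × 490 = 980
  C–H: 8 × 402 = 3216
  Σ(formed) = 5195 kJ
ΔH = Σ(broken) − Σ(formed) = 4625 − 5195 = −570 kJ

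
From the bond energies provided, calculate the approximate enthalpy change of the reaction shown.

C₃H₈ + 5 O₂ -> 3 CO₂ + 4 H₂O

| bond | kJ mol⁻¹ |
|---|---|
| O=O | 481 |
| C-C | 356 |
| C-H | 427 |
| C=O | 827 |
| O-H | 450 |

Bonds broken (reactants):
  C-C: 2 × 356 = 712
  C-H: 8 × 427 = 3416
  O=O: 5 × 481 = 2405
  Σ(broken) = 6533 kJ
Bonds formed (products):
  C=O: 6 × 827 = 4962
  O-H: 8 × 450 = 3600
  Σ(formed) = 8562 kJ
ΔH = Σ(broken) − Σ(formed) = 6533 − 8562 = −2029 kJ

ΔH ≈ −2029 kJ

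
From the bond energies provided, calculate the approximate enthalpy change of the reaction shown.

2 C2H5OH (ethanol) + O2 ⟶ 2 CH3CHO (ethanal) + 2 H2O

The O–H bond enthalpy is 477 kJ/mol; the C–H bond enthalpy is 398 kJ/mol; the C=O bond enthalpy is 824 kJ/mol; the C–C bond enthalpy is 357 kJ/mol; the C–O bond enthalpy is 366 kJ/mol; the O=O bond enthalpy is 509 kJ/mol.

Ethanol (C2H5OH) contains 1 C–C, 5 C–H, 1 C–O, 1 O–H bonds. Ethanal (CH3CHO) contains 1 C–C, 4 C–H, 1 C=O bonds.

Bonds broken (reactants):
  C–C: 2 × 357 = 714
  C–H: 10 × 398 = 3980
  C–O: 2 × 366 = 732
  O–H: 2 × 477 = 954
  O=O: 1 × 509 = 509
  Σ(broken) = 6889 kJ
Bonds formed (products):
  C–C: 2 × 357 = 714
  C–H: 8 × 398 = 3184
  C=O: 2 × 824 = 1648
  O–H: 4 × 477 = 1908
  Σ(formed) = 7454 kJ
ΔH = Σ(broken) − Σ(formed) = 6889 − 7454 = −565 kJ

ΔH ≈ −565 kJ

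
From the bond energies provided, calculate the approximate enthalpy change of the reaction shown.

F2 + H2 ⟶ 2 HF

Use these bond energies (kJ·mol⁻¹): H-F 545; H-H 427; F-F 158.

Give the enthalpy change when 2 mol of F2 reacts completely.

ΔH = −1010 kJ

Bonds broken (reactants):
  F-F: 1 × 158 = 158
  H-H: 1 × 427 = 427
  Σ(broken) = 585 kJ
Bonds formed (products):
  H-F: 2 × 545 = 1090
  Σ(formed) = 1090 kJ
ΔH = Σ(broken) − Σ(formed) = 585 − 1090 = −505 kJ
For 2× the reaction as written: 2 × (−505) = −1010 kJ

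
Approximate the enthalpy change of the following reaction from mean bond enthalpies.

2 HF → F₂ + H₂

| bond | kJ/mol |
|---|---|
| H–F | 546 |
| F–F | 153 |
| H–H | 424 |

Bonds broken (reactants):
  H–F: 2 × 546 = 1092
  Σ(broken) = 1092 kJ
Bonds formed (products):
  F–F: 1 × 153 = 153
  H–H: 1 × 424 = 424
  Σ(formed) = 577 kJ
ΔH = Σ(broken) − Σ(formed) = 1092 − 577 = +515 kJ

ΔH ≈ +515 kJ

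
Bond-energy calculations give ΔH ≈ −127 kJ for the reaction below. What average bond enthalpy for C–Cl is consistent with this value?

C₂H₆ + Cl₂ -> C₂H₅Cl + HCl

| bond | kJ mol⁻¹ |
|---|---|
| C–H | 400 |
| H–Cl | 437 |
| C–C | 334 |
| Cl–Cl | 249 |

D(C–Cl) ≈ 339 kJ/mol

Let D be the C–Cl bond energy.
Σ(broken) = 1×334 + 6×400 + 1×249 = 2983
Σ(formed) = 1×334 + 1×D + 5×400 + 1×437 = 2771 + D
ΔH = Σ(broken) − Σ(formed) = (2983) − (2771 + D) = +212 − D
Setting this equal to −127 kJ gives D = 339 kJ/mol.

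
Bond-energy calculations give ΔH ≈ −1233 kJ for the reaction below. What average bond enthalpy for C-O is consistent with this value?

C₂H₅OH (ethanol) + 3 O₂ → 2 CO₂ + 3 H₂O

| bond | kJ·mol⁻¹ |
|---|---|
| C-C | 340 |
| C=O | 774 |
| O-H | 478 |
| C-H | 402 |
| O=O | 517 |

Let D be the C-O bond energy.
Σ(broken) = 1×340 + 5×402 + 1×D + 1×478 + 3×517 = 4379 + D
Σ(formed) = 4×774 + 6×478 = 5964
ΔH = Σ(broken) − Σ(formed) = (4379 + D) − (5964) = −1585 + D
Setting this equal to −1233 kJ gives D = 352 kJ/mol.

D(C-O) ≈ 352 kJ/mol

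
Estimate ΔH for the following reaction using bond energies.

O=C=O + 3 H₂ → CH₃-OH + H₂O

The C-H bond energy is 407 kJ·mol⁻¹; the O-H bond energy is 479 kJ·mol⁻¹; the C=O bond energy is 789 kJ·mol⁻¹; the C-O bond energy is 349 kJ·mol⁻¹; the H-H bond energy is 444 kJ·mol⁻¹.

Bonds broken (reactants):
  C=O: 2 × 789 = 1578
  H-H: 3 × 444 = 1332
  Σ(broken) = 2910 kJ
Bonds formed (products):
  C-H: 3 × 407 = 1221
  C-O: 1 × 349 = 349
  O-H: 3 × 479 = 1437
  Σ(formed) = 3007 kJ
ΔH = Σ(broken) − Σ(formed) = 2910 − 3007 = −97 kJ

ΔH ≈ −97 kJ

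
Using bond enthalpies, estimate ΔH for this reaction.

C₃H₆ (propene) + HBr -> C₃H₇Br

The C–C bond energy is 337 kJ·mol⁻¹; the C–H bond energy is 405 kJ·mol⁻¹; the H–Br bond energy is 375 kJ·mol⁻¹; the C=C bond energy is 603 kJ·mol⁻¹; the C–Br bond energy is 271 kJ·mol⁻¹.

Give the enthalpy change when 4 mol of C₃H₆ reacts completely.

ΔH = −140 kJ

Bonds broken (reactants):
  C–C: 1 × 337 = 337
  C–H: 6 × 405 = 2430
  C=C: 1 × 603 = 603
  H–Br: 1 × 375 = 375
  Σ(broken) = 3745 kJ
Bonds formed (products):
  C–Br: 1 × 271 = 271
  C–C: 2 × 337 = 674
  C–H: 7 × 405 = 2835
  Σ(formed) = 3780 kJ
ΔH = Σ(broken) − Σ(formed) = 3745 − 3780 = −35 kJ
For 4× the reaction as written: 4 × (−35) = −140 kJ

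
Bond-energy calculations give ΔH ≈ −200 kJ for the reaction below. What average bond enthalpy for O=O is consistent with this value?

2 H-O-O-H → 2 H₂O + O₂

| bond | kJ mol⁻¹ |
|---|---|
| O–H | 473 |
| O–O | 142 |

Let D be the O=O bond energy.
Σ(broken) = 4×473 + 2×142 = 2176
Σ(formed) = 4×473 + 1×D = 1892 + D
ΔH = Σ(broken) − Σ(formed) = (2176) − (1892 + D) = +284 − D
Setting this equal to −200 kJ gives D = 484 kJ/mol.

D(O=O) ≈ 484 kJ/mol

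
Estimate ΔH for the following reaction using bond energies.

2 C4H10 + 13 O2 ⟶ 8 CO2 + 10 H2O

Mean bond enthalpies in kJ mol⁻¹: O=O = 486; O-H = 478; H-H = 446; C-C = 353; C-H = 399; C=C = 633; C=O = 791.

Bonds broken (reactants):
  C-C: 6 × 353 = 2118
  C-H: 20 × 399 = 7980
  O=O: 13 × 486 = 6318
  Σ(broken) = 16416 kJ
Bonds formed (products):
  C=O: 16 × 791 = 12656
  O-H: 20 × 478 = 9560
  Σ(formed) = 22216 kJ
ΔH = Σ(broken) − Σ(formed) = 16416 − 22216 = −5800 kJ

ΔH ≈ −5800 kJ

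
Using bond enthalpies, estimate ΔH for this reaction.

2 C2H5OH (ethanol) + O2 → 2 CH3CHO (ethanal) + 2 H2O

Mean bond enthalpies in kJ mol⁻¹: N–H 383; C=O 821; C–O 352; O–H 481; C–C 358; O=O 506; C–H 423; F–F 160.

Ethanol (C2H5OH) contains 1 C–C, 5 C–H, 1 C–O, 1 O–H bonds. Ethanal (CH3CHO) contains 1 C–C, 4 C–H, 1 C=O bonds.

Bonds broken (reactants):
  C–C: 2 × 358 = 716
  C–H: 10 × 423 = 4230
  C–O: 2 × 352 = 704
  O–H: 2 × 481 = 962
  O=O: 1 × 506 = 506
  Σ(broken) = 7118 kJ
Bonds formed (products):
  C–C: 2 × 358 = 716
  C–H: 8 × 423 = 3384
  C=O: 2 × 821 = 1642
  O–H: 4 × 481 = 1924
  Σ(formed) = 7666 kJ
ΔH = Σ(broken) − Σ(formed) = 7118 − 7666 = −548 kJ

ΔH ≈ −548 kJ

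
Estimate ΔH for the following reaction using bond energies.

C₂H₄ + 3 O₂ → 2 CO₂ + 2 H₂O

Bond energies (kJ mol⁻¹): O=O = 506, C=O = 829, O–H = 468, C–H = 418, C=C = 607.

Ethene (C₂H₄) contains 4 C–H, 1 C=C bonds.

Bonds broken (reactants):
  C–H: 4 × 418 = 1672
  C=C: 1 × 607 = 607
  O=O: 3 × 506 = 1518
  Σ(broken) = 3797 kJ
Bonds formed (products):
  C=O: 4 × 829 = 3316
  O–H: 4 × 468 = 1872
  Σ(formed) = 5188 kJ
ΔH = Σ(broken) − Σ(formed) = 3797 − 5188 = −1391 kJ

ΔH ≈ −1391 kJ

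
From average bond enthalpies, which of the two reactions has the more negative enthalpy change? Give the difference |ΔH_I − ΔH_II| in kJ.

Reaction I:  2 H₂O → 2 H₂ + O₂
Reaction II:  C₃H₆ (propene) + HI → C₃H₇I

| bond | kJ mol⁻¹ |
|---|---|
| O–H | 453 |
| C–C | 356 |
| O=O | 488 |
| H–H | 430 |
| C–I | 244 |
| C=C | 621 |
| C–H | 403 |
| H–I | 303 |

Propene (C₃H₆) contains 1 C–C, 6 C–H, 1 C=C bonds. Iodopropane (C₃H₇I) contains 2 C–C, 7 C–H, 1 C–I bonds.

Reaction I:
  Bonds broken (reactants):
    O–H: 4 × 453 = 1812
    Σ(broken) = 1812 kJ
  Bonds formed (products):
    H–H: 2 × 430 = 860
    O=O: 1 × 488 = 488
    Σ(formed) = 1348 kJ
  ΔH_I = 1812 − 1348 = +464 kJ
Reaction II:
  Bonds broken (reactants):
    C–C: 1 × 356 = 356
    C–H: 6 × 403 = 2418
    C=C: 1 × 621 = 621
    H–I: 1 × 303 = 303
    Σ(broken) = 3698 kJ
  Bonds formed (products):
    C–C: 2 × 356 = 712
    C–H: 7 × 403 = 2821
    C–I: 1 × 244 = 244
    Σ(formed) = 3777 kJ
  ΔH_II = 3698 − 3777 = −79 kJ
ΔH_I − ΔH_II = +543 kJ, so reaction II has the more negative ΔH; |ΔH_I − ΔH_II| = 543 kJ.

Reaction II, by 543 kJ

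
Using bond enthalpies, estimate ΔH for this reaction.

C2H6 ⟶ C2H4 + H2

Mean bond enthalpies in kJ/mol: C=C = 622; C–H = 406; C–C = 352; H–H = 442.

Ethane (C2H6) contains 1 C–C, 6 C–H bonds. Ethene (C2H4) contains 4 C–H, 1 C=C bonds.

Bonds broken (reactants):
  C–C: 1 × 352 = 352
  C–H: 6 × 406 = 2436
  Σ(broken) = 2788 kJ
Bonds formed (products):
  C–H: 4 × 406 = 1624
  C=C: 1 × 622 = 622
  H–H: 1 × 442 = 442
  Σ(formed) = 2688 kJ
ΔH = Σ(broken) − Σ(formed) = 2788 − 2688 = +100 kJ

ΔH ≈ +100 kJ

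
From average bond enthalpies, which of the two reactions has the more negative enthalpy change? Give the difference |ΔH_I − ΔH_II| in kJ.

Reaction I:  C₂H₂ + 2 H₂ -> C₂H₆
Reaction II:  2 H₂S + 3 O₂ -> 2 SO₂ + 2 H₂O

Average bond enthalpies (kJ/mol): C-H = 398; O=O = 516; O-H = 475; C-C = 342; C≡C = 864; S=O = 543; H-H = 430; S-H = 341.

Reaction II, by 950 kJ

Reaction I:
  Bonds broken (reactants):
    C≡C: 1 × 864 = 864
    C-H: 2 × 398 = 796
    H-H: 2 × 430 = 860
    Σ(broken) = 2520 kJ
  Bonds formed (products):
    C-C: 1 × 342 = 342
    C-H: 6 × 398 = 2388
    Σ(formed) = 2730 kJ
  ΔH_I = 2520 − 2730 = −210 kJ
Reaction II:
  Bonds broken (reactants):
    O=O: 3 × 516 = 1548
    S-H: 4 × 341 = 1364
    Σ(broken) = 2912 kJ
  Bonds formed (products):
    O-H: 4 × 475 = 1900
    S=O: 4 × 543 = 2172
    Σ(formed) = 4072 kJ
  ΔH_II = 2912 − 4072 = −1160 kJ
ΔH_I − ΔH_II = +950 kJ, so reaction II has the more negative ΔH; |ΔH_I − ΔH_II| = 950 kJ.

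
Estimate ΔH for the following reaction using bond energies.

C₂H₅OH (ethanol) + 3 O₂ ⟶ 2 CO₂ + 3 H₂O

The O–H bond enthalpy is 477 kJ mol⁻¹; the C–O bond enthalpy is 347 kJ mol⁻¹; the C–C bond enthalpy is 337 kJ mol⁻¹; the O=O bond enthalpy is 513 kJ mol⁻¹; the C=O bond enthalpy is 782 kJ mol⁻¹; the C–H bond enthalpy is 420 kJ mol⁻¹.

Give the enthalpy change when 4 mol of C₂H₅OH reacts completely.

Bonds broken (reactants):
  C–C: 1 × 337 = 337
  C–H: 5 × 420 = 2100
  C–O: 1 × 347 = 347
  O–H: 1 × 477 = 477
  O=O: 3 × 513 = 1539
  Σ(broken) = 4800 kJ
Bonds formed (products):
  C=O: 4 × 782 = 3128
  O–H: 6 × 477 = 2862
  Σ(formed) = 5990 kJ
ΔH = Σ(broken) − Σ(formed) = 4800 − 5990 = −1190 kJ
For 4× the reaction as written: 4 × (−1190) = −4760 kJ

ΔH = −4760 kJ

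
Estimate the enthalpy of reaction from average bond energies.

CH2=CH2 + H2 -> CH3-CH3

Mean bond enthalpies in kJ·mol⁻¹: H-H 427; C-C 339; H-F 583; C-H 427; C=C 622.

ΔH ≈ −144 kJ

Bonds broken (reactants):
  C-H: 4 × 427 = 1708
  C=C: 1 × 622 = 622
  H-H: 1 × 427 = 427
  Σ(broken) = 2757 kJ
Bonds formed (products):
  C-C: 1 × 339 = 339
  C-H: 6 × 427 = 2562
  Σ(formed) = 2901 kJ
ΔH = Σ(broken) − Σ(formed) = 2757 − 2901 = −144 kJ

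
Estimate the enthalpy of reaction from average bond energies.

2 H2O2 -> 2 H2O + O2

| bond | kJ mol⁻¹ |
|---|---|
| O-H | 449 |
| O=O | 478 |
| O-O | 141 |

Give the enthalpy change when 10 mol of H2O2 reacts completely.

ΔH = −980 kJ

Bonds broken (reactants):
  O-H: 4 × 449 = 1796
  O-O: 2 × 141 = 282
  Σ(broken) = 2078 kJ
Bonds formed (products):
  O-H: 4 × 449 = 1796
  O=O: 1 × 478 = 478
  Σ(formed) = 2274 kJ
ΔH = Σ(broken) − Σ(formed) = 2078 − 2274 = −196 kJ
For 5× the reaction as written: 5 × (−196) = −980 kJ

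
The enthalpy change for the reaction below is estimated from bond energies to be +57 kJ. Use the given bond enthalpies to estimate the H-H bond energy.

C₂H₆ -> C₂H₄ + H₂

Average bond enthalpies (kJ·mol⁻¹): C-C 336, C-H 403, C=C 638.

D(H-H) ≈ 447 kJ/mol

Let D be the H-H bond energy.
Σ(broken) = 1×336 + 6×403 = 2754
Σ(formed) = 4×403 + 1×638 + 1×D = 2250 + D
ΔH = Σ(broken) − Σ(formed) = (2754) − (2250 + D) = +504 − D
Setting this equal to +57 kJ gives D = 447 kJ/mol.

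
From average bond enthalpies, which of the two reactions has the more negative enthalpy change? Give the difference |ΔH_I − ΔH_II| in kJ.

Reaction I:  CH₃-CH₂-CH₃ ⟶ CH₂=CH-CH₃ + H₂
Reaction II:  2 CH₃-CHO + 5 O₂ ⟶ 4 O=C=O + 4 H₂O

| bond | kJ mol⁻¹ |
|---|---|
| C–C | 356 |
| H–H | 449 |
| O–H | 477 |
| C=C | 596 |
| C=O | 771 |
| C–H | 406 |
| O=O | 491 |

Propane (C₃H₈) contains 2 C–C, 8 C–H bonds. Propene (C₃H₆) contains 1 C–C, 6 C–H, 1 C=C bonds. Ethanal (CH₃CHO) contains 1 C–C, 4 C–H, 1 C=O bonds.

Reaction I:
  Bonds broken (reactants):
    C–C: 2 × 356 = 712
    C–H: 8 × 406 = 3248
    Σ(broken) = 3960 kJ
  Bonds formed (products):
    C–C: 1 × 356 = 356
    C–H: 6 × 406 = 2436
    C=C: 1 × 596 = 596
    H–H: 1 × 449 = 449
    Σ(formed) = 3837 kJ
  ΔH_I = 3960 − 3837 = +123 kJ
Reaction II:
  Bonds broken (reactants):
    C–C: 2 × 356 = 712
    C–H: 8 × 406 = 3248
    C=O: 2 × 771 = 1542
    O=O: 5 × 491 = 2455
    Σ(broken) = 7957 kJ
  Bonds formed (products):
    C=O: 8 × 771 = 6168
    O–H: 8 × 477 = 3816
    Σ(formed) = 9984 kJ
  ΔH_II = 7957 − 9984 = −2027 kJ
ΔH_I − ΔH_II = +2150 kJ, so reaction II has the more negative ΔH; |ΔH_I − ΔH_II| = 2150 kJ.

Reaction II, by 2150 kJ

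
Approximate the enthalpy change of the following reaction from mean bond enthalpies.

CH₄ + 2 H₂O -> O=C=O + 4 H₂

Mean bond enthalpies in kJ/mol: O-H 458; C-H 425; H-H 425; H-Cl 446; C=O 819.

ΔH ≈ +194 kJ

Bonds broken (reactants):
  C-H: 4 × 425 = 1700
  O-H: 4 × 458 = 1832
  Σ(broken) = 3532 kJ
Bonds formed (products):
  C=O: 2 × 819 = 1638
  H-H: 4 × 425 = 1700
  Σ(formed) = 3338 kJ
ΔH = Σ(broken) − Σ(formed) = 3532 − 3338 = +194 kJ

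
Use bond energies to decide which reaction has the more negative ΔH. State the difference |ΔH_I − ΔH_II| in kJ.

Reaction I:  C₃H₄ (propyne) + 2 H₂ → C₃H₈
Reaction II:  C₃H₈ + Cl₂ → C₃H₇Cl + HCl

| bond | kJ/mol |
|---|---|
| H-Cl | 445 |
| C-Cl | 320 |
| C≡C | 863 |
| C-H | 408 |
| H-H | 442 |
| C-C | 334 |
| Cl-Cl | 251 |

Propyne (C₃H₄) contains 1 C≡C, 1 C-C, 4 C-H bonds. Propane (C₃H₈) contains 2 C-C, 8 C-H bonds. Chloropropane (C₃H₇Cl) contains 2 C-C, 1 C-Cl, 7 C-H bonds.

Reaction I, by 113 kJ

Reaction I:
  Bonds broken (reactants):
    C≡C: 1 × 863 = 863
    C-C: 1 × 334 = 334
    C-H: 4 × 408 = 1632
    H-H: 2 × 442 = 884
    Σ(broken) = 3713 kJ
  Bonds formed (products):
    C-C: 2 × 334 = 668
    C-H: 8 × 408 = 3264
    Σ(formed) = 3932 kJ
  ΔH_I = 3713 − 3932 = −219 kJ
Reaction II:
  Bonds broken (reactants):
    C-C: 2 × 334 = 668
    C-H: 8 × 408 = 3264
    Cl-Cl: 1 × 251 = 251
    Σ(broken) = 4183 kJ
  Bonds formed (products):
    C-C: 2 × 334 = 668
    C-Cl: 1 × 320 = 320
    C-H: 7 × 408 = 2856
    H-Cl: 1 × 445 = 445
    Σ(formed) = 4289 kJ
  ΔH_II = 4183 − 4289 = −106 kJ
ΔH_I − ΔH_II = −113 kJ, so reaction I has the more negative ΔH; |ΔH_I − ΔH_II| = 113 kJ.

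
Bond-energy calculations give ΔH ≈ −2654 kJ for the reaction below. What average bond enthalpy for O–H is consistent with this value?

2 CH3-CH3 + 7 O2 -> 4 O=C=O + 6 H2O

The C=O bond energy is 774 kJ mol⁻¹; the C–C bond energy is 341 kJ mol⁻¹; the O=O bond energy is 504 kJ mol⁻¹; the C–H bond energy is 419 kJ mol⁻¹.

Let D be the O–H bond energy.
Σ(broken) = 2×341 + 12×419 + 7×504 = 9238
Σ(formed) = 8×774 + 12×D = 6192 + 12D
ΔH = Σ(broken) − Σ(formed) = (9238) − (6192 + 12D) = +3046 − 12D
Setting this equal to −2654 kJ gives 12D = 5700, so D = 475 kJ/mol.

D(O–H) ≈ 475 kJ/mol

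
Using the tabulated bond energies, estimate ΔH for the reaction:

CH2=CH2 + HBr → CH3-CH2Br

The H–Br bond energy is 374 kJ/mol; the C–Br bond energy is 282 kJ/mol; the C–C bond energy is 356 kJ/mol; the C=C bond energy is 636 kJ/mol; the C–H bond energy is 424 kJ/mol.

ΔH ≈ −52 kJ

Bonds broken (reactants):
  C–H: 4 × 424 = 1696
  C=C: 1 × 636 = 636
  H–Br: 1 × 374 = 374
  Σ(broken) = 2706 kJ
Bonds formed (products):
  C–Br: 1 × 282 = 282
  C–C: 1 × 356 = 356
  C–H: 5 × 424 = 2120
  Σ(formed) = 2758 kJ
ΔH = Σ(broken) − Σ(formed) = 2706 − 2758 = −52 kJ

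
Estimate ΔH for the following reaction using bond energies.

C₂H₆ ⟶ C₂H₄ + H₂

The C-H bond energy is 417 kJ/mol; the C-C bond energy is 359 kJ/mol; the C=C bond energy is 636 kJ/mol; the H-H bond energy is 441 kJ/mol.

Bonds broken (reactants):
  C-C: 1 × 359 = 359
  C-H: 6 × 417 = 2502
  Σ(broken) = 2861 kJ
Bonds formed (products):
  C-H: 4 × 417 = 1668
  C=C: 1 × 636 = 636
  H-H: 1 × 441 = 441
  Σ(formed) = 2745 kJ
ΔH = Σ(broken) − Σ(formed) = 2861 − 2745 = +116 kJ

ΔH ≈ +116 kJ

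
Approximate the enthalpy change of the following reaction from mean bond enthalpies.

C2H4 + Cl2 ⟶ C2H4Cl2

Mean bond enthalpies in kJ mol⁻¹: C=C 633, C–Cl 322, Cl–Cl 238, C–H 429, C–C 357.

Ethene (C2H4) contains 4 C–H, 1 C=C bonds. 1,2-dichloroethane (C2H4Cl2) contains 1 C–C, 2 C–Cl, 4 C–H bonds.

ΔH ≈ −130 kJ

Bonds broken (reactants):
  C–H: 4 × 429 = 1716
  C=C: 1 × 633 = 633
  Cl–Cl: 1 × 238 = 238
  Σ(broken) = 2587 kJ
Bonds formed (products):
  C–C: 1 × 357 = 357
  C–Cl: 2 × 322 = 644
  C–H: 4 × 429 = 1716
  Σ(formed) = 2717 kJ
ΔH = Σ(broken) − Σ(formed) = 2587 − 2717 = −130 kJ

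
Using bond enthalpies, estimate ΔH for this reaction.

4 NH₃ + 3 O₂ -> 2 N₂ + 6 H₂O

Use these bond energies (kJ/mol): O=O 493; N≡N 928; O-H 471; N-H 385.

ΔH ≈ −1409 kJ

Bonds broken (reactants):
  N-H: 12 × 385 = 4620
  O=O: 3 × 493 = 1479
  Σ(broken) = 6099 kJ
Bonds formed (products):
  N≡N: 2 × 928 = 1856
  O-H: 12 × 471 = 5652
  Σ(formed) = 7508 kJ
ΔH = Σ(broken) − Σ(formed) = 6099 − 7508 = −1409 kJ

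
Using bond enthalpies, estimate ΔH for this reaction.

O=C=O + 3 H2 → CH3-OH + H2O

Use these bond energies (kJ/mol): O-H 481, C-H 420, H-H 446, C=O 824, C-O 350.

ΔH ≈ −67 kJ

Bonds broken (reactants):
  C=O: 2 × 824 = 1648
  H-H: 3 × 446 = 1338
  Σ(broken) = 2986 kJ
Bonds formed (products):
  C-H: 3 × 420 = 1260
  C-O: 1 × 350 = 350
  O-H: 3 × 481 = 1443
  Σ(formed) = 3053 kJ
ΔH = Σ(broken) − Σ(formed) = 2986 − 3053 = −67 kJ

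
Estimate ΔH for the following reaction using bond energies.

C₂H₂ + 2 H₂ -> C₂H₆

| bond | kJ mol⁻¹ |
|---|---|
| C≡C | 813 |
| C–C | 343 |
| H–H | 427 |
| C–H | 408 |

ΔH ≈ −308 kJ

Bonds broken (reactants):
  C≡C: 1 × 813 = 813
  C–H: 2 × 408 = 816
  H–H: 2 × 427 = 854
  Σ(broken) = 2483 kJ
Bonds formed (products):
  C–C: 1 × 343 = 343
  C–H: 6 × 408 = 2448
  Σ(formed) = 2791 kJ
ΔH = Σ(broken) − Σ(formed) = 2483 − 2791 = −308 kJ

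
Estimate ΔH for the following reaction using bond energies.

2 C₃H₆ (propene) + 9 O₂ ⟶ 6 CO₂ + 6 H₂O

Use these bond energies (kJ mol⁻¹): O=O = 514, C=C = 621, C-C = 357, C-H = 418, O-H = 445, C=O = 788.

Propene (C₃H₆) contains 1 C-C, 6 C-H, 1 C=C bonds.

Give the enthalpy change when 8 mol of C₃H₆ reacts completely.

ΔH = −12792 kJ

Bonds broken (reactants):
  C-C: 2 × 357 = 714
  C-H: 12 × 418 = 5016
  C=C: 2 × 621 = 1242
  O=O: 9 × 514 = 4626
  Σ(broken) = 11598 kJ
Bonds formed (products):
  C=O: 12 × 788 = 9456
  O-H: 12 × 445 = 5340
  Σ(formed) = 14796 kJ
ΔH = Σ(broken) − Σ(formed) = 11598 − 14796 = −3198 kJ
For 4× the reaction as written: 4 × (−3198) = −12792 kJ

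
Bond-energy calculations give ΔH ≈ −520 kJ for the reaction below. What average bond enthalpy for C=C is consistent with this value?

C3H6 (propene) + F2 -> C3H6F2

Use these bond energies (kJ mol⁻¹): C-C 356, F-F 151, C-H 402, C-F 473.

Let D be the C=C bond energy.
Σ(broken) = 1×356 + 6×402 + 1×D + 1×151 = 2919 + D
Σ(formed) = 2×356 + 2×473 + 6×402 = 4070
ΔH = Σ(broken) − Σ(formed) = (2919 + D) − (4070) = −1151 + D
Setting this equal to −520 kJ gives D = 631 kJ/mol.

D(C=C) ≈ 631 kJ/mol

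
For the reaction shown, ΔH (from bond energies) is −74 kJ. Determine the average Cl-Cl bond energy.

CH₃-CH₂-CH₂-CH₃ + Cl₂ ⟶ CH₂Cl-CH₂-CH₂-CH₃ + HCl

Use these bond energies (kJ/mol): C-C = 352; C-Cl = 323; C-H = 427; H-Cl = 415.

D(Cl-Cl) ≈ 237 kJ/mol

Let D be the Cl-Cl bond energy.
Σ(broken) = 3×352 + 10×427 + 1×D = 5326 + D
Σ(formed) = 3×352 + 1×323 + 9×427 + 1×415 = 5637
ΔH = Σ(broken) − Σ(formed) = (5326 + D) − (5637) = −311 + D
Setting this equal to −74 kJ gives D = 237 kJ/mol.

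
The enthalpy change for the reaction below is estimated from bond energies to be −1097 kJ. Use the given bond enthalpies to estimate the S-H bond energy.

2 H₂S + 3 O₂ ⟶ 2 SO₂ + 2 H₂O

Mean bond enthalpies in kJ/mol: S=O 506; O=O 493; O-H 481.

D(S-H) ≈ 343 kJ/mol

Let D be the S-H bond energy.
Σ(broken) = 3×493 + 4×D = 1479 + 4D
Σ(formed) = 4×481 + 4×506 = 3948
ΔH = Σ(broken) − Σ(formed) = (1479 + 4D) − (3948) = −2469 + 4D
Setting this equal to −1097 kJ gives 4D = 1372, so D = 343 kJ/mol.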